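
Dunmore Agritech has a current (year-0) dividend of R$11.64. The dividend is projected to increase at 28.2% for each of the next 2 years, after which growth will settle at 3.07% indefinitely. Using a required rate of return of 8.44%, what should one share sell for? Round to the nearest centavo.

R$342.28

Two-stage DDM. Project D₁…D_2 at 0.282, terminal growth 0.0307, discount at r = 0.0844.
D_1 = 14.9225
D_2 = 19.1306
Terminal value at t=2: TV = D_3/(r−g) = 19.7179/(0.0844−0.0307) = 367.1868
P₀ = 14.9225/(1+0.0844)^1 + 19.1306/(1+0.0844)^2 + 367.1868/(1+0.0844)^2 = 342.2836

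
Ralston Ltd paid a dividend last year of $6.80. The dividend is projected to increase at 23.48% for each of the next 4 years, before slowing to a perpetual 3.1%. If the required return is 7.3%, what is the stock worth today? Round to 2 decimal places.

$331.88

Two-stage DDM. Project D₁…D_4 at 0.2348, terminal growth 0.031, discount at r = 0.073.
D_1 = 8.3966
D_2 = 10.3682
D_3 = 12.8026
D_4 = 15.8087
Terminal value at t=4: TV = D_5/(r−g) = 16.2987/(0.073−0.031) = 388.0653
P₀ = 8.3966/(1+0.073)^1 + 10.3682/(1+0.073)^2 + 12.8026/(1+0.073)^3 + 15.8087/(1+0.073)^4 + 388.0653/(1+0.073)^4 = 331.8762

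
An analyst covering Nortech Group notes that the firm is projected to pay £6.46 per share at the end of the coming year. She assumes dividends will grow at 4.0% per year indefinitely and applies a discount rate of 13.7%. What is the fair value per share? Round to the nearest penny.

Gordon growth model: P₀ = D₁/(r − g), with D₁ = 6.46 given directly.
P₀ = 6.4600 / (0.137 − 0.04) = 6.4600 / 0.097 = 66.5979

£66.60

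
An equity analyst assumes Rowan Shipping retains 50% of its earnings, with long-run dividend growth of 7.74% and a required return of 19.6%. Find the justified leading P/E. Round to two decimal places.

Payout ratio b = 1 − 0.50 = 0.50.
Justified leading P/E = b/(r−g) = 0.50/(0.196−0.0774) = 4.2159

4.22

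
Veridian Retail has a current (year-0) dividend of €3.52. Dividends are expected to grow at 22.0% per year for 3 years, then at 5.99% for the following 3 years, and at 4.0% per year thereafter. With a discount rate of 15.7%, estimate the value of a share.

€50.37

Three-stage DDM. Project D₁…D_6; terminal Gordon value at t=6 with g = 0.04; discount at r = 0.157.
D_1 = 4.2944
D_2 = 5.2392
D_3 = 6.3918
D_4 = 6.7747
D_5 = 7.1805
D_6 = 7.6106
TV_6 = 7.9150/(0.157−0.04) = 67.6495
P₀ = Σ Dₜ/(1+r)ᵗ + TV_6/(1+r)^6 = 50.3697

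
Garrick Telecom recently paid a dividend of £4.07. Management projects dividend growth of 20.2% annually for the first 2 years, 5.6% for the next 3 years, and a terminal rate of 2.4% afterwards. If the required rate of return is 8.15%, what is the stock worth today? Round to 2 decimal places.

Three-stage DDM. Project D₁…D_5; terminal Gordon value at t=5 with g = 0.024; discount at r = 0.0815.
D_1 = 4.8921
D_2 = 5.8804
D_3 = 6.2097
D_4 = 6.5574
D_5 = 6.9246
TV_5 = 7.0908/(0.0815−0.024) = 123.3182
P₀ = Σ Dₜ/(1+r)ᵗ + TV_5/(1+r)^5 = 107.2812

£107.28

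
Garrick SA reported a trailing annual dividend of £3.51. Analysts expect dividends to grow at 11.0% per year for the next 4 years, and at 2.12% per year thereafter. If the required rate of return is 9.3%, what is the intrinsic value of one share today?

Two-stage DDM. Project D₁…D_4 at 0.11, terminal growth 0.0212, discount at r = 0.093.
D_1 = 3.8961
D_2 = 4.3247
D_3 = 4.8004
D_4 = 5.3284
Terminal value at t=4: TV = D_5/(r−g) = 5.4414/(0.093−0.0212) = 75.7854
P₀ = 3.8961/(1+0.093)^1 + 4.3247/(1+0.093)^2 + 4.8004/(1+0.093)^3 + 5.3284/(1+0.093)^4 + 75.7854/(1+0.093)^4 = 67.6957

£67.70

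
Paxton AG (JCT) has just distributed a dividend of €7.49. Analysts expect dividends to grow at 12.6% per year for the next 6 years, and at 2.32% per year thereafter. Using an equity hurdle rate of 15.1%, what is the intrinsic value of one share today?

Two-stage DDM. Project D₁…D_6 at 0.126, terminal growth 0.0232, discount at r = 0.151.
D_1 = 8.4337
D_2 = 9.4964
D_3 = 10.6929
D_4 = 12.0402
D_5 = 13.5573
D_6 = 15.2655
Terminal value at t=6: TV = D_7/(r−g) = 15.6197/(0.151−0.0232) = 122.2199
P₀ = 8.4337/(1+0.151)^1 + 9.4964/(1+0.151)^2 + 10.6929/(1+0.151)^3 + 12.0402/(1+0.151)^4 + 13.5573/(1+0.151)^5 + 15.2655/(1+0.151)^6 + 122.2199/(1+0.151)^6 = 94.2088

€94.21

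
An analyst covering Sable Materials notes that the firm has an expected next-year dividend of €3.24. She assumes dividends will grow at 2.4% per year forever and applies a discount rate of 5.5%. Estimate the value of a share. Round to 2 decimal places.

€104.52

Gordon growth model: P₀ = D₁/(r − g), with D₁ = 3.24 given directly.
P₀ = 3.2400 / (0.055 − 0.024) = 3.2400 / 0.031 = 104.5161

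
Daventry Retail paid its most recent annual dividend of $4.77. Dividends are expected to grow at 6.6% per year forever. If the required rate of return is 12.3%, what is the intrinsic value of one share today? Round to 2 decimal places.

$89.21

Gordon growth model: P₀ = D₁/(r − g). D₁ = 4.77 × (1 + 0.066) = 5.0848.
P₀ = 5.0848 / (0.123 − 0.066) = 5.0848 / 0.057 = 89.2074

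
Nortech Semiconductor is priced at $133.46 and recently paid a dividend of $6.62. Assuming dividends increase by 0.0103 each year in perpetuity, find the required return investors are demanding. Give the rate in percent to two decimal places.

Rearranging the constant-growth DDM: r = D₁/P₀ + g.
D₁ = 6.62 × (1 + 0.0103) = 6.6882.
r = 6.6882 / 133.46 + 0.0103 = 0.05011 + 0.0103 = 0.06041

6.04%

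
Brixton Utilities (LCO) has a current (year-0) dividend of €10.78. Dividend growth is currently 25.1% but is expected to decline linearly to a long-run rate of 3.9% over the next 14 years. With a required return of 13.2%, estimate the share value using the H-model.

€292.45

H-model: P₀ = D₀[(1+g_L) + H(g_S−g_L)]/(r−g_L), with H = 14/2 = 7.
P₀ = 10.78 × [(1+0.039) + 7×(0.251−0.039)] / (0.132−0.039)
   = 10.78 × 2.5230 / 0.093 = 292.4510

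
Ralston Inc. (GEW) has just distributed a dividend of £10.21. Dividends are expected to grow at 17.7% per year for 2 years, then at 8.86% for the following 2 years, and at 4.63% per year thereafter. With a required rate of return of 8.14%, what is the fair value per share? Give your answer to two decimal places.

Three-stage DDM. Project D₁…D_4; terminal Gordon value at t=4 with g = 0.0463; discount at r = 0.0814.
D_1 = 12.0172
D_2 = 14.1442
D_3 = 15.3974
D_4 = 16.7616
TV_4 = 17.5377/(0.0814−0.0463) = 499.6483
P₀ = Σ Dₜ/(1+r)ᵗ + TV_4/(1+r)^4 = 412.9980

£413.00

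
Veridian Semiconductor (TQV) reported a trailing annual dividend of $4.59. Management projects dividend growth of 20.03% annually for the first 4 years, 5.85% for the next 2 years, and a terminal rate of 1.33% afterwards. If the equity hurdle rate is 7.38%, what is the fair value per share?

$155.10

Three-stage DDM. Project D₁…D_6; terminal Gordon value at t=6 with g = 0.0133; discount at r = 0.0738.
D_1 = 5.5094
D_2 = 6.6129
D_3 = 7.9375
D_4 = 9.5273
D_5 = 10.0847
D_6 = 10.6746
TV_6 = 10.8166/(0.0738−0.0133) = 178.7872
P₀ = Σ Dₜ/(1+r)ᵗ + TV_6/(1+r)^6 = 155.0960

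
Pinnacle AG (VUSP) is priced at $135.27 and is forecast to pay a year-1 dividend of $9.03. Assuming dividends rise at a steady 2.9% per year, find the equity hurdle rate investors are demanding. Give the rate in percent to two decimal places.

Rearranging the constant-growth DDM: r = D₁/P₀ + g.
r = 9.0300 / 135.27 + 0.029 = 0.06676 + 0.029 = 0.09576

9.58%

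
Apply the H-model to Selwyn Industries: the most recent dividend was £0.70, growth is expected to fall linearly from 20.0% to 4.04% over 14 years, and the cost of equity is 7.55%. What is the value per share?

£43.03

H-model: P₀ = D₀[(1+g_L) + H(g_S−g_L)]/(r−g_L), with H = 14/2 = 7.
P₀ = 0.70 × [(1+0.0404) + 7×(0.2−0.0404)] / (0.0755−0.0404)
   = 0.70 × 2.1576 / 0.0351 = 43.0291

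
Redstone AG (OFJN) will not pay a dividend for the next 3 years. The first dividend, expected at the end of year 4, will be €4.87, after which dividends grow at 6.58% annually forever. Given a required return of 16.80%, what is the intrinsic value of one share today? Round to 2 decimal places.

Deferred-dividend DDM. At t=3 the remaining stream is a growing perpetuity with first payment D_4 = 4.87.
V_3 = D_4/(r−g) = 4.87/(0.168−0.0658) = 47.6517
P₀ = V_3/(1+r)^3 = 47.6517/(1+0.168)^3 = 29.9054

€29.91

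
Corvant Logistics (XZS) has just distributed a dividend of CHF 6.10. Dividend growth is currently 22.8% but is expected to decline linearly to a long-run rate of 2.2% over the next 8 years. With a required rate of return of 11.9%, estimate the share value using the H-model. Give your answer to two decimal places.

CHF 116.09

H-model: P₀ = D₀[(1+g_L) + H(g_S−g_L)]/(r−g_L), with H = 8/2 = 4.
P₀ = 6.10 × [(1+0.022) + 4×(0.228−0.022)] / (0.119−0.022)
   = 6.10 × 1.8460 / 0.097 = 116.0887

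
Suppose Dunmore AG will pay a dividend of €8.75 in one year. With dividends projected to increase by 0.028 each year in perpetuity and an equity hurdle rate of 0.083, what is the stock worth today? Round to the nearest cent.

Gordon growth model: P₀ = D₁/(r − g), with D₁ = 8.75 given directly.
P₀ = 8.7500 / (0.083 − 0.028) = 8.7500 / 0.055 = 159.0909

€159.09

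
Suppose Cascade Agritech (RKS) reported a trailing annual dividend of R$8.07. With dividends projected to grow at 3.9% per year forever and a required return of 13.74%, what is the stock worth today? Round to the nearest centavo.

R$85.21

Gordon growth model: P₀ = D₁/(r − g). D₁ = 8.07 × (1 + 0.039) = 8.3847.
P₀ = 8.3847 / (0.1374 − 0.039) = 8.3847 / 0.0984 = 85.2107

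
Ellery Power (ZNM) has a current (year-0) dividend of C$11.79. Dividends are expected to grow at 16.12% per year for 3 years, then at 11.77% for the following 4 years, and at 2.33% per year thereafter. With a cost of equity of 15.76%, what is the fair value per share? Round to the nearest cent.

C$158.03

Three-stage DDM. Project D₁…D_7; terminal Gordon value at t=7 with g = 0.0233; discount at r = 0.1576.
D_1 = 13.6905
D_2 = 15.8975
D_3 = 18.4601
D_4 = 20.6329
D_5 = 23.0614
D_6 = 25.7757
D_7 = 28.8095
TV_7 = 29.4808/(0.1576−0.0233) = 219.5143
P₀ = Σ Dₜ/(1+r)ᵗ + TV_7/(1+r)^7 = 158.0339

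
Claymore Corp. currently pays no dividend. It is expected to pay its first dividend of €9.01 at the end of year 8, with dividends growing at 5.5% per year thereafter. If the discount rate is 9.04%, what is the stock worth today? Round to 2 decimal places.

Deferred-dividend DDM. At t=7 the remaining stream is a growing perpetuity with first payment D_8 = 9.01.
V_7 = D_8/(r−g) = 9.01/(0.0904−0.055) = 254.5198
P₀ = V_7/(1+r)^7 = 254.5198/(1+0.0904)^7 = 138.8739

€138.87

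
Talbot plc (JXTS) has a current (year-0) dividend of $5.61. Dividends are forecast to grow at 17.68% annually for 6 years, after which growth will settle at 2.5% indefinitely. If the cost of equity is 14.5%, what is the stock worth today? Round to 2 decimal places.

$93.57

Two-stage DDM. Project D₁…D_6 at 0.1768, terminal growth 0.025, discount at r = 0.145.
D_1 = 6.6018
D_2 = 7.7691
D_3 = 9.1426
D_4 = 10.7590
D_5 = 12.6612
D_6 = 14.8997
Terminal value at t=6: TV = D_7/(r−g) = 15.2722/(0.145−0.025) = 127.2687
P₀ = 6.6018/(1+0.145)^1 + 7.7691/(1+0.145)^2 + 9.1426/(1+0.145)^3 + 10.7590/(1+0.145)^4 + 12.6612/(1+0.145)^5 + 14.8997/(1+0.145)^6 + 127.2687/(1+0.145)^6 = 93.5669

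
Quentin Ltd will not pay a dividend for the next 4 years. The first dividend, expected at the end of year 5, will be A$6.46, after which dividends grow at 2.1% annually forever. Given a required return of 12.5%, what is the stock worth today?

A$38.78

Deferred-dividend DDM. At t=4 the remaining stream is a growing perpetuity with first payment D_5 = 6.46.
V_4 = D_5/(r−g) = 6.46/(0.125−0.021) = 62.1154
P₀ = V_4/(1+r)^4 = 62.1154/(1+0.125)^4 = 38.7783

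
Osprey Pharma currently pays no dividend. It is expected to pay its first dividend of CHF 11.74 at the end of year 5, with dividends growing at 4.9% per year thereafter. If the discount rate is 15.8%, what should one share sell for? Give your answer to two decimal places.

CHF 59.90

Deferred-dividend DDM. At t=4 the remaining stream is a growing perpetuity with first payment D_5 = 11.74.
V_4 = D_5/(r−g) = 11.74/(0.158−0.049) = 107.7064
P₀ = V_4/(1+r)^4 = 107.7064/(1+0.158)^4 = 59.8973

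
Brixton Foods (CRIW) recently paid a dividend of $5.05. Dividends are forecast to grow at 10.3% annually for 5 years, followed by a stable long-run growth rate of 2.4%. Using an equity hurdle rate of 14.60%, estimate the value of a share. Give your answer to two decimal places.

Two-stage DDM. Project D₁…D_5 at 0.103, terminal growth 0.024, discount at r = 0.146.
D_1 = 5.5701
D_2 = 6.1439
D_3 = 6.7767
D_4 = 7.4747
D_5 = 8.2446
Terminal value at t=5: TV = D_6/(r−g) = 8.4425/(0.146−0.024) = 69.2005
P₀ = 5.5701/(1+0.146)^1 + 6.1439/(1+0.146)^2 + 6.7767/(1+0.146)^3 + 7.4747/(1+0.146)^4 + 8.2446/(1+0.146)^5 + 69.2005/(1+0.146)^5 = 57.5555

$57.56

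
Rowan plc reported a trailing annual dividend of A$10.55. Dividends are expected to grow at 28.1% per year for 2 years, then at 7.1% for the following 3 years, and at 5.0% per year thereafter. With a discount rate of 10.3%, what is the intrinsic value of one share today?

Three-stage DDM. Project D₁…D_5; terminal Gordon value at t=5 with g = 0.05; discount at r = 0.103.
D_1 = 13.5146
D_2 = 17.3121
D_3 = 18.5413
D_4 = 19.8577
D_5 = 21.2676
TV_5 = 22.3310/(0.103−0.05) = 421.3399
P₀ = Σ Dₜ/(1+r)ᵗ + TV_5/(1+r)^5 = 324.8228

A$324.82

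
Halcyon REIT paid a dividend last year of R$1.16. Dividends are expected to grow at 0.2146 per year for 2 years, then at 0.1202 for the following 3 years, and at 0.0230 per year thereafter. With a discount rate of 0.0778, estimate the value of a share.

Three-stage DDM. Project D₁…D_5; terminal Gordon value at t=5 with g = 0.023; discount at r = 0.0778.
D_1 = 1.4089
D_2 = 1.7113
D_3 = 1.9170
D_4 = 2.1474
D_5 = 2.4055
TV_5 = 2.4609/(0.0778−0.023) = 44.9062
P₀ = Σ Dₜ/(1+r)ᵗ + TV_5/(1+r)^5 = 38.4324

R$38.43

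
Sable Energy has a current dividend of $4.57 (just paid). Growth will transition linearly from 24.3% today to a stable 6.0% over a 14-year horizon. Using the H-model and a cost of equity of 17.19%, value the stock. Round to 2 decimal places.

H-model: P₀ = D₀[(1+g_L) + H(g_S−g_L)]/(r−g_L), with H = 14/2 = 7.
P₀ = 4.57 × [(1+0.06) + 7×(0.243−0.06)] / (0.1719−0.06)
   = 4.57 × 2.3410 / 0.1119 = 95.6065

$95.61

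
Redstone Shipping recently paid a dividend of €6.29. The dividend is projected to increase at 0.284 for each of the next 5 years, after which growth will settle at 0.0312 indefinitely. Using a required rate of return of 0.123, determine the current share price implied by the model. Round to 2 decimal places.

€185.92

Two-stage DDM. Project D₁…D_5 at 0.284, terminal growth 0.0312, discount at r = 0.123.
D_1 = 8.0764
D_2 = 10.3700
D_3 = 13.3151
D_4 = 17.0966
D_5 = 21.9521
Terminal value at t=5: TV = D_6/(r−g) = 22.6370/(0.123−0.0312) = 246.5903
P₀ = 8.0764/(1+0.123)^1 + 10.3700/(1+0.123)^2 + 13.3151/(1+0.123)^3 + 17.0966/(1+0.123)^4 + 21.9521/(1+0.123)^5 + 246.5903/(1+0.123)^5 = 185.9196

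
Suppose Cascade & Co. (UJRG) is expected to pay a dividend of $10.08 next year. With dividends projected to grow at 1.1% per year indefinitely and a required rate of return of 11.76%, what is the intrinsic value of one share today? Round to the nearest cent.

$94.56

Gordon growth model: P₀ = D₁/(r − g), with D₁ = 10.08 given directly.
P₀ = 10.0800 / (0.1176 − 0.011) = 10.0800 / 0.1066 = 94.5591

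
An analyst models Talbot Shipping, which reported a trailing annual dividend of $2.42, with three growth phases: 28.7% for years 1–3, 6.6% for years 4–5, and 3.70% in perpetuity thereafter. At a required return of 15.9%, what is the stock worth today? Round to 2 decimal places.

$38.66

Three-stage DDM. Project D₁…D_5; terminal Gordon value at t=5 with g = 0.037; discount at r = 0.159.
D_1 = 3.1145
D_2 = 4.0084
D_3 = 5.1588
D_4 = 5.4993
D_5 = 5.8623
TV_5 = 6.0792/(0.159−0.037) = 49.8292
P₀ = Σ Dₜ/(1+r)ᵗ + TV_5/(1+r)^5 = 38.6627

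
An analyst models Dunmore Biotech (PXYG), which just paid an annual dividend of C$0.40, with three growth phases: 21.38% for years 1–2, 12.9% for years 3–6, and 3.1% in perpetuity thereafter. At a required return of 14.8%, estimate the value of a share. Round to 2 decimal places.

C$6.27

Three-stage DDM. Project D₁…D_6; terminal Gordon value at t=6 with g = 0.031; discount at r = 0.148.
D_1 = 0.4855
D_2 = 0.5893
D_3 = 0.6653
D_4 = 0.7512
D_5 = 0.8481
D_6 = 0.9575
TV_6 = 0.9872/(0.148−0.031) = 8.4373
P₀ = Σ Dₜ/(1+r)ᵗ + TV_6/(1+r)^6 = 6.2719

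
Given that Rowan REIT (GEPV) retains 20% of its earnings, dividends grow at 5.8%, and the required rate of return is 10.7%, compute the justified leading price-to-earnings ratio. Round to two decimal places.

Payout ratio b = 1 − 0.20 = 0.80.
Justified leading P/E = b/(r−g) = 0.80/(0.107−0.058) = 16.3265

16.33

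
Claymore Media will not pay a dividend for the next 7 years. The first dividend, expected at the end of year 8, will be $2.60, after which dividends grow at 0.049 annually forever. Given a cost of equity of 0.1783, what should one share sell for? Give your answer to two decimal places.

$6.38

Deferred-dividend DDM. At t=7 the remaining stream is a growing perpetuity with first payment D_8 = 2.60.
V_7 = D_8/(r−g) = 2.60/(0.1783−0.049) = 20.1083
P₀ = V_7/(1+r)^7 = 20.1083/(1+0.1783)^7 = 6.3765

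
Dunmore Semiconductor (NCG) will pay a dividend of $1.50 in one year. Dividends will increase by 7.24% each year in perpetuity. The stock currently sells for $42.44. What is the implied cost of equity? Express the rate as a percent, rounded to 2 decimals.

Rearranging the constant-growth DDM: r = D₁/P₀ + g.
r = 1.5000 / 42.44 + 0.0724 = 0.03534 + 0.0724 = 0.10774

10.77%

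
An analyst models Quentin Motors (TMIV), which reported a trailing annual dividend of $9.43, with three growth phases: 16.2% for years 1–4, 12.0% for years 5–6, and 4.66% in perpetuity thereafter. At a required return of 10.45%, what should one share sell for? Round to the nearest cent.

Three-stage DDM. Project D₁…D_6; terminal Gordon value at t=6 with g = 0.0466; discount at r = 0.1045.
D_1 = 10.9577
D_2 = 12.7328
D_3 = 14.7955
D_4 = 17.1924
D_5 = 19.2555
D_6 = 21.5661
TV_6 = 22.5711/(0.1045−0.0466) = 389.8292
P₀ = Σ Dₜ/(1+r)ᵗ + TV_6/(1+r)^6 = 281.2088

$281.21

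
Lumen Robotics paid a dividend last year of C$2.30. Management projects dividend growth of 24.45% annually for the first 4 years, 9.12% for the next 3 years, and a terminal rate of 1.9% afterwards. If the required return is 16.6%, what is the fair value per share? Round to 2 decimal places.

C$35.67

Three-stage DDM. Project D₁…D_7; terminal Gordon value at t=7 with g = 0.019; discount at r = 0.166.
D_1 = 2.8623
D_2 = 3.5622
D_3 = 4.4332
D_4 = 5.5171
D_5 = 6.0202
D_6 = 6.5693
D_7 = 7.1684
TV_7 = 7.3046/(0.166−0.019) = 49.6910
P₀ = Σ Dₜ/(1+r)ᵗ + TV_7/(1+r)^7 = 35.6686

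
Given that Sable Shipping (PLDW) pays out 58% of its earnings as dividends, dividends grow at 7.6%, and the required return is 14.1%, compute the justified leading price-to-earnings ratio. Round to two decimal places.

8.92

Justified leading P/E = b/(r−g) = 0.58/(0.141−0.076) = 8.9231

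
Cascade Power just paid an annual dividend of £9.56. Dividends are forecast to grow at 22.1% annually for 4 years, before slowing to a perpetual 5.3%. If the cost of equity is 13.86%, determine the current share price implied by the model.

£201.20

Two-stage DDM. Project D₁…D_4 at 0.221, terminal growth 0.053, discount at r = 0.1386.
D_1 = 11.6728
D_2 = 14.2524
D_3 = 17.4022
D_4 = 21.2481
Terminal value at t=4: TV = D_5/(r−g) = 22.3743/(0.1386−0.053) = 261.3817
P₀ = 11.6728/(1+0.1386)^1 + 14.2524/(1+0.1386)^2 + 17.4022/(1+0.1386)^3 + 21.2481/(1+0.1386)^4 + 261.3817/(1+0.1386)^4 = 201.1991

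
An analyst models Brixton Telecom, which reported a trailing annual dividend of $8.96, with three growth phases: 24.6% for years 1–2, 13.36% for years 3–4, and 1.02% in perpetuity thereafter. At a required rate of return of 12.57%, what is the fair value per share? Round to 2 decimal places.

$140.45

Three-stage DDM. Project D₁…D_4; terminal Gordon value at t=4 with g = 0.0102; discount at r = 0.1257.
D_1 = 11.1642
D_2 = 13.9105
D_3 = 15.7690
D_4 = 17.8757
TV_4 = 18.0581/(0.1257−0.0102) = 156.3469
P₀ = Σ Dₜ/(1+r)ᵗ + TV_4/(1+r)^4 = 140.4453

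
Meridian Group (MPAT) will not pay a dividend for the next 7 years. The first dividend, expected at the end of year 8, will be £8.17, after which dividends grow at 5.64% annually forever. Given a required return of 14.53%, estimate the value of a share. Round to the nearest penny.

Deferred-dividend DDM. At t=7 the remaining stream is a growing perpetuity with first payment D_8 = 8.17.
V_7 = D_8/(r−g) = 8.17/(0.1453−0.0564) = 91.9010
P₀ = V_7/(1+r)^7 = 91.9010/(1+0.1453)^7 = 35.5538

£35.55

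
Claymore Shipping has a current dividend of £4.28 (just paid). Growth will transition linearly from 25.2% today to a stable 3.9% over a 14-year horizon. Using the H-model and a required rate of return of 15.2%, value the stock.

H-model: P₀ = D₀[(1+g_L) + H(g_S−g_L)]/(r−g_L), with H = 14/2 = 7.
P₀ = 4.28 × [(1+0.039) + 7×(0.252−0.039)] / (0.152−0.039)
   = 4.28 × 2.5300 / 0.113 = 95.8265

£95.83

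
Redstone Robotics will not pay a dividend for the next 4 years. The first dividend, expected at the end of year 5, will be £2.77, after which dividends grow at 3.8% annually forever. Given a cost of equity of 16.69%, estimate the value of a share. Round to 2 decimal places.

Deferred-dividend DDM. At t=4 the remaining stream is a growing perpetuity with first payment D_5 = 2.77.
V_4 = D_5/(r−g) = 2.77/(0.1669−0.038) = 21.4895
P₀ = V_4/(1+r)^4 = 21.4895/(1+0.1669)^4 = 11.5902

£11.59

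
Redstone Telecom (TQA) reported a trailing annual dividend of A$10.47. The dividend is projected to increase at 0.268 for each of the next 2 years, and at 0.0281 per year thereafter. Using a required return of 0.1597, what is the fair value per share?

Two-stage DDM. Project D₁…D_2 at 0.268, terminal growth 0.0281, discount at r = 0.1597.
D_1 = 13.2760
D_2 = 16.8339
Terminal value at t=2: TV = D_3/(r−g) = 17.3070/(0.1597−0.0281) = 131.5118
P₀ = 13.2760/(1+0.1597)^1 + 16.8339/(1+0.1597)^2 + 131.5118/(1+0.1597)^2 = 121.7498

A$121.75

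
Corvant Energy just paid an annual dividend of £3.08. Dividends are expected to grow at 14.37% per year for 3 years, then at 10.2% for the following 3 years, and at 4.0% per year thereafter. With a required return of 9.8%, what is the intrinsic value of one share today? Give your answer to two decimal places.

£83.65

Three-stage DDM. Project D₁…D_6; terminal Gordon value at t=6 with g = 0.04; discount at r = 0.098.
D_1 = 3.5226
D_2 = 4.0288
D_3 = 4.6077
D_4 = 5.0777
D_5 = 5.5956
D_6 = 6.1664
TV_6 = 6.4131/(0.098−0.04) = 110.5700
P₀ = Σ Dₜ/(1+r)ᵗ + TV_6/(1+r)^6 = 83.6485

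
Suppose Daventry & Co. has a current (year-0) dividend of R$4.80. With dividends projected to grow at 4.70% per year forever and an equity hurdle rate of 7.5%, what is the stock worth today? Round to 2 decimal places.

Gordon growth model: P₀ = D₁/(r − g). D₁ = 4.80 × (1 + 0.047) = 5.0256.
P₀ = 5.0256 / (0.075 − 0.047) = 5.0256 / 0.028 = 179.4857

R$179.49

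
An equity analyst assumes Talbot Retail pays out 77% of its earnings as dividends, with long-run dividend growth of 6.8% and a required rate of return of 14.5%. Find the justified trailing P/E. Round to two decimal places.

10.68

Justified trailing P/E = b(1+g)/(r−g) = 0.77×(1+0.068)/(0.145−0.068) = 10.6800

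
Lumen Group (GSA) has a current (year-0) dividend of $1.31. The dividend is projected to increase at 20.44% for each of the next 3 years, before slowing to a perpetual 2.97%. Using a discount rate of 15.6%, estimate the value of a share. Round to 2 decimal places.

Two-stage DDM. Project D₁…D_3 at 0.2044, terminal growth 0.0297, discount at r = 0.156.
D_1 = 1.5778
D_2 = 1.9003
D_3 = 2.2887
Terminal value at t=3: TV = D_4/(r−g) = 2.3566/(0.156−0.0297) = 18.6591
P₀ = 1.5778/(1+0.156)^1 + 1.9003/(1+0.156)^2 + 2.2887/(1+0.156)^3 + 18.6591/(1+0.156)^3 = 16.3470

$16.35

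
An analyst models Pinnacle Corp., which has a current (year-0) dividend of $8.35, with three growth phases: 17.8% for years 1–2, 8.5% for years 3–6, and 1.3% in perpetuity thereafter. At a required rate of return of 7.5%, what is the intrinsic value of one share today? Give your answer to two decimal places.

Three-stage DDM. Project D₁…D_6; terminal Gordon value at t=6 with g = 0.013; discount at r = 0.075.
D_1 = 9.8363
D_2 = 11.5872
D_3 = 12.5721
D_4 = 13.6407
D_5 = 14.8002
D_6 = 16.0582
TV_6 = 16.2669/(0.075−0.013) = 262.3698
P₀ = Σ Dₜ/(1+r)ᵗ + TV_6/(1+r)^6 = 230.2307

$230.23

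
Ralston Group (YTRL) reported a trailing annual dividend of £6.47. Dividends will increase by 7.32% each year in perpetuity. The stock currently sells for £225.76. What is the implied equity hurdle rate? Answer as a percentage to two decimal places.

10.40%

Rearranging the constant-growth DDM: r = D₁/P₀ + g.
D₁ = 6.47 × (1 + 0.0732) = 6.9436.
r = 6.9436 / 225.76 + 0.0732 = 0.03076 + 0.0732 = 0.10396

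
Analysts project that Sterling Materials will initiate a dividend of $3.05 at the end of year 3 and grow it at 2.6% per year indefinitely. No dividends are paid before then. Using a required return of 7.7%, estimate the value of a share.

Deferred-dividend DDM. At t=2 the remaining stream is a growing perpetuity with first payment D_3 = 3.05.
V_2 = D_3/(r−g) = 3.05/(0.077−0.026) = 59.8039
P₀ = V_2/(1+r)^2 = 59.8039/(1+0.077)^2 = 51.5583

$51.56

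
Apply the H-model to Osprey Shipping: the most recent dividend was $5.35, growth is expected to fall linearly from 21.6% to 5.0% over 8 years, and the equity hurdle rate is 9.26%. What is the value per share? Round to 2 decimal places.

$215.26

H-model: P₀ = D₀[(1+g_L) + H(g_S−g_L)]/(r−g_L), with H = 8/2 = 4.
P₀ = 5.35 × [(1+0.05) + 4×(0.216−0.05)] / (0.0926−0.05)
   = 5.35 × 1.7140 / 0.0426 = 215.2559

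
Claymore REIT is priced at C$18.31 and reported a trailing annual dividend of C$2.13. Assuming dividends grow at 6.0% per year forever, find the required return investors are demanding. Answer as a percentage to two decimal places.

Rearranging the constant-growth DDM: r = D₁/P₀ + g.
D₁ = 2.13 × (1 + 0.06) = 2.2578.
r = 2.2578 / 18.31 + 0.06 = 0.12331 + 0.06 = 0.18331

18.33%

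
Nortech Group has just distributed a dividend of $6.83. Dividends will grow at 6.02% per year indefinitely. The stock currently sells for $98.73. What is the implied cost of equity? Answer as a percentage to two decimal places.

Rearranging the constant-growth DDM: r = D₁/P₀ + g.
D₁ = 6.83 × (1 + 0.0602) = 7.2412.
r = 7.2412 / 98.73 + 0.0602 = 0.07334 + 0.0602 = 0.13354

13.35%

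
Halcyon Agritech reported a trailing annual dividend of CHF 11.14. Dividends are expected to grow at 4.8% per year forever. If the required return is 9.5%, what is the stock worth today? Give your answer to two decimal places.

Gordon growth model: P₀ = D₁/(r − g). D₁ = 11.14 × (1 + 0.048) = 11.6747.
P₀ = 11.6747 / (0.095 − 0.048) = 11.6747 / 0.047 = 248.3983

CHF 248.40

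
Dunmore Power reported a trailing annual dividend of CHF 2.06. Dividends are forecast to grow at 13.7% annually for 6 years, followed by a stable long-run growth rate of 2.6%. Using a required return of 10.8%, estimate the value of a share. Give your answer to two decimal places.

Two-stage DDM. Project D₁…D_6 at 0.137, terminal growth 0.026, discount at r = 0.108.
D_1 = 2.3422
D_2 = 2.6631
D_3 = 3.0279
D_4 = 3.4428
D_5 = 3.9144
D_6 = 4.4507
Terminal value at t=6: TV = D_7/(r−g) = 4.5664/(0.108−0.026) = 55.6882
P₀ = 2.3422/(1+0.108)^1 + 2.6631/(1+0.108)^2 + 3.0279/(1+0.108)^3 + 3.4428/(1+0.108)^4 + 3.9144/(1+0.108)^5 + 4.4507/(1+0.108)^6 + 55.6882/(1+0.108)^6 = 43.6401

CHF 43.64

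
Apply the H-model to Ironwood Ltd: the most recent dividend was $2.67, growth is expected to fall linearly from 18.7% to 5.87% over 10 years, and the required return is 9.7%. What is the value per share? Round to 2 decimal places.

$118.53

H-model: P₀ = D₀[(1+g_L) + H(g_S−g_L)]/(r−g_L), with H = 10/2 = 5.
P₀ = 2.67 × [(1+0.0587) + 5×(0.187−0.0587)] / (0.097−0.0587)
   = 2.67 × 1.7002 / 0.0383 = 118.5257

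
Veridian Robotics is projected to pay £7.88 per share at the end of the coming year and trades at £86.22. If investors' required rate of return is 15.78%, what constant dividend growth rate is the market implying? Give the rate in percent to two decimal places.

6.64%

From P₀ = D₁/(r − g), the implied growth is g = r − D₁/P₀.
g = 0.1578 − 7.88/86.22 = 0.1578 − 0.09139 = 0.06641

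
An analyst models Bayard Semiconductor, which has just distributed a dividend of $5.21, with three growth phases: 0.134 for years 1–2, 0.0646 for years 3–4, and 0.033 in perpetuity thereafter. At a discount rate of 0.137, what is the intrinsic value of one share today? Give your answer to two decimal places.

Three-stage DDM. Project D₁…D_4; terminal Gordon value at t=4 with g = 0.033; discount at r = 0.137.
D_1 = 5.9081
D_2 = 6.6998
D_3 = 7.1326
D_4 = 7.5934
TV_4 = 7.8440/(0.137−0.033) = 75.4230
P₀ = Σ Dₜ/(1+r)ᵗ + TV_4/(1+r)^4 = 64.9045

$64.90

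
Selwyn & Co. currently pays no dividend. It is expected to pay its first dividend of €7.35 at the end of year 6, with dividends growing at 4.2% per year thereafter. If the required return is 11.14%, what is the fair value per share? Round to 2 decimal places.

Deferred-dividend DDM. At t=5 the remaining stream is a growing perpetuity with first payment D_6 = 7.35.
V_5 = D_6/(r−g) = 7.35/(0.1114−0.042) = 105.9078
P₀ = V_5/(1+r)^5 = 105.9078/(1+0.1114)^5 = 62.4563

€62.46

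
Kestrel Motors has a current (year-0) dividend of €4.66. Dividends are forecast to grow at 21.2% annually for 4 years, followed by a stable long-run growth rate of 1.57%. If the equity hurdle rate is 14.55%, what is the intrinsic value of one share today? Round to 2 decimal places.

€67.21

Two-stage DDM. Project D₁…D_4 at 0.212, terminal growth 0.0157, discount at r = 0.1455.
D_1 = 5.6479
D_2 = 6.8453
D_3 = 8.2965
D_4 = 10.0553
Terminal value at t=4: TV = D_5/(r−g) = 10.2132/(0.1455−0.0157) = 78.6841
P₀ = 5.6479/(1+0.1455)^1 + 6.8453/(1+0.1455)^2 + 8.2965/(1+0.1455)^3 + 10.0553/(1+0.1455)^4 + 78.6841/(1+0.1455)^4 = 67.2060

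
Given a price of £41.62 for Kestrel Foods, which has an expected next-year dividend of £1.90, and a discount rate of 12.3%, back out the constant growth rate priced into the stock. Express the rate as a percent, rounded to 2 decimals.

From P₀ = D₁/(r − g), the implied growth is g = r − D₁/P₀.
g = 0.123 − 1.90/41.62 = 0.123 − 0.04565 = 0.07735

7.73%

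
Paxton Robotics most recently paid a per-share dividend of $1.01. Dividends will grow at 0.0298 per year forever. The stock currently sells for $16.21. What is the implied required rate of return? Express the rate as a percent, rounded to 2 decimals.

9.40%

Rearranging the constant-growth DDM: r = D₁/P₀ + g.
D₁ = 1.01 × (1 + 0.0298) = 1.0401.
r = 1.0401 / 16.21 + 0.0298 = 0.06416 + 0.0298 = 0.09396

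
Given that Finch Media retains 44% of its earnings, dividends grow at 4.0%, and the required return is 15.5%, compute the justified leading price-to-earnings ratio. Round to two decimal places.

Payout ratio b = 1 − 0.44 = 0.56.
Justified leading P/E = b/(r−g) = 0.56/(0.155−0.04) = 4.8696

4.87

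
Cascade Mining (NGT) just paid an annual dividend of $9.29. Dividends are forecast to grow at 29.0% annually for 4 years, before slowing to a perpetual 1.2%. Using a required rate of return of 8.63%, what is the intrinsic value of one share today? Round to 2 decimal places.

Two-stage DDM. Project D₁…D_4 at 0.29, terminal growth 0.012, discount at r = 0.0863.
D_1 = 11.9841
D_2 = 15.4595
D_3 = 19.9427
D_4 = 25.7261
Terminal value at t=4: TV = D_5/(r−g) = 26.0348/(0.0863−0.012) = 350.4017
P₀ = 11.9841/(1+0.0863)^1 + 15.4595/(1+0.0863)^2 + 19.9427/(1+0.0863)^3 + 25.7261/(1+0.0863)^4 + 350.4017/(1+0.0863)^4 = 309.7975

$309.80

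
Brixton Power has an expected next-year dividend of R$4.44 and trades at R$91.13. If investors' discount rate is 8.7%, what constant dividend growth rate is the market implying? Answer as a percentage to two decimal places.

3.83%

From P₀ = D₁/(r − g), the implied growth is g = r − D₁/P₀.
g = 0.087 − 4.44/91.13 = 0.087 − 0.04872 = 0.03828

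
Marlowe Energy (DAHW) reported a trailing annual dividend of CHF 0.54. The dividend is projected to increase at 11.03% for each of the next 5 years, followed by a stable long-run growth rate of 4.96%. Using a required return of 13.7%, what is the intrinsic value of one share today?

CHF 8.27

Two-stage DDM. Project D₁…D_5 at 0.1103, terminal growth 0.0496, discount at r = 0.137.
D_1 = 0.5996
D_2 = 0.6657
D_3 = 0.7391
D_4 = 0.8206
D_5 = 0.9112
Terminal value at t=5: TV = D_6/(r−g) = 0.9564/(0.137−0.0496) = 10.9423
P₀ = 0.5996/(1+0.137)^1 + 0.6657/(1+0.137)^2 + 0.7391/(1+0.137)^3 + 0.8206/(1+0.137)^4 + 0.9112/(1+0.137)^5 + 10.9423/(1+0.137)^5 = 8.2741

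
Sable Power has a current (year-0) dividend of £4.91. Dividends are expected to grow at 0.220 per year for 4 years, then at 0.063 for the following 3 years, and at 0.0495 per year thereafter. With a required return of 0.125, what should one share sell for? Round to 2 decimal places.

£121.99

Three-stage DDM. Project D₁…D_7; terminal Gordon value at t=7 with g = 0.0495; discount at r = 0.125.
D_1 = 5.9902
D_2 = 7.3080
D_3 = 8.9158
D_4 = 10.8773
D_5 = 11.5626
D_6 = 12.2910
D_7 = 13.0653
TV_7 = 13.7121/(0.125−0.0495) = 181.6168
P₀ = Σ Dₜ/(1+r)ᵗ + TV_7/(1+r)^7 = 121.9914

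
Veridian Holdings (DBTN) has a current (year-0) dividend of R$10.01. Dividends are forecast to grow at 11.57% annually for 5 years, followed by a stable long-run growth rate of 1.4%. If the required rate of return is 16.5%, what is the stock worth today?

Two-stage DDM. Project D₁…D_5 at 0.1157, terminal growth 0.014, discount at r = 0.165.
D_1 = 11.1682
D_2 = 12.4603
D_3 = 13.9020
D_4 = 15.5104
D_5 = 17.3050
Terminal value at t=5: TV = D_6/(r−g) = 17.5473/(0.165−0.014) = 116.2070
P₀ = 11.1682/(1+0.165)^1 + 12.4603/(1+0.165)^2 + 13.9020/(1+0.165)^3 + 15.5104/(1+0.165)^4 + 17.3050/(1+0.165)^5 + 116.2070/(1+0.165)^5 = 98.1939

R$98.19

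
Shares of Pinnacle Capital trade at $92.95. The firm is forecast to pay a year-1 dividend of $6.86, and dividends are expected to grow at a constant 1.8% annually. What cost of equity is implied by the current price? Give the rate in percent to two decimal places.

9.18%

Rearranging the constant-growth DDM: r = D₁/P₀ + g.
r = 6.8600 / 92.95 + 0.018 = 0.07380 + 0.018 = 0.09180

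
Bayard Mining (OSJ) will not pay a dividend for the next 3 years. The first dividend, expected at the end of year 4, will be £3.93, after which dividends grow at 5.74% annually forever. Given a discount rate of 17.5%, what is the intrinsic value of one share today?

£20.60

Deferred-dividend DDM. At t=3 the remaining stream is a growing perpetuity with first payment D_4 = 3.93.
V_3 = D_4/(r−g) = 3.93/(0.175−0.0574) = 33.4184
P₀ = V_3/(1+r)^3 = 33.4184/(1+0.175)^3 = 20.6002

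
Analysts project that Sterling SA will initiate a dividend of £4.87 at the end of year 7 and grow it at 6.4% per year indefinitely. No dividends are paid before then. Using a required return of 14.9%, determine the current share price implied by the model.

Deferred-dividend DDM. At t=6 the remaining stream is a growing perpetuity with first payment D_7 = 4.87.
V_6 = D_7/(r−g) = 4.87/(0.149−0.064) = 57.2941
P₀ = V_6/(1+r)^6 = 57.2941/(1+0.149)^6 = 24.8995

£24.90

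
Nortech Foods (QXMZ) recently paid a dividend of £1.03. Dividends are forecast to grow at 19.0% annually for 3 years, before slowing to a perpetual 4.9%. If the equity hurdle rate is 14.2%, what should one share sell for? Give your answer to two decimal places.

£16.50

Two-stage DDM. Project D₁…D_3 at 0.19, terminal growth 0.049, discount at r = 0.142.
D_1 = 1.2257
D_2 = 1.4586
D_3 = 1.7357
Terminal value at t=3: TV = D_4/(r−g) = 1.8208/(0.142−0.049) = 19.5781
P₀ = 1.2257/(1+0.142)^1 + 1.4586/(1+0.142)^2 + 1.7357/(1+0.142)^3 + 19.5781/(1+0.142)^3 = 16.5025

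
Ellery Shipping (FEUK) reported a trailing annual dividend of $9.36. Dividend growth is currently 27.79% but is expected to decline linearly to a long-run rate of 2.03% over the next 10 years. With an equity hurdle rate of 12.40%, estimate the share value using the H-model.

$208.35

H-model: P₀ = D₀[(1+g_L) + H(g_S−g_L)]/(r−g_L), with H = 10/2 = 5.
P₀ = 9.36 × [(1+0.0203) + 5×(0.2779−0.0203)] / (0.124−0.0203)
   = 9.36 × 2.3083 / 0.1037 = 208.3480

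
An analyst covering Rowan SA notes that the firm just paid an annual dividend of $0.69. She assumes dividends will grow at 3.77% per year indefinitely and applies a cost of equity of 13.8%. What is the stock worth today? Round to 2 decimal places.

Gordon growth model: P₀ = D₁/(r − g). D₁ = 0.69 × (1 + 0.0377) = 0.7160.
P₀ = 0.7160 / (0.138 − 0.0377) = 0.7160 / 0.1003 = 7.1387

$7.14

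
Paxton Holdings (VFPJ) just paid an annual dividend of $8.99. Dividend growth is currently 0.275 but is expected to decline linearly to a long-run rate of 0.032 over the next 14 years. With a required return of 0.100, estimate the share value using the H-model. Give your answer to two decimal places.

$361.32

H-model: P₀ = D₀[(1+g_L) + H(g_S−g_L)]/(r−g_L), with H = 14/2 = 7.
P₀ = 8.99 × [(1+0.032) + 7×(0.275−0.032)] / (0.1−0.032)
   = 8.99 × 2.7330 / 0.068 = 361.3187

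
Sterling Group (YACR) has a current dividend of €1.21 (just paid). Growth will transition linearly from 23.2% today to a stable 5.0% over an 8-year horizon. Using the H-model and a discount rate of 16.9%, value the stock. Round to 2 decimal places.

€18.08

H-model: P₀ = D₀[(1+g_L) + H(g_S−g_L)]/(r−g_L), with H = 8/2 = 4.
P₀ = 1.21 × [(1+0.05) + 4×(0.232−0.05)] / (0.169−0.05)
   = 1.21 × 1.7780 / 0.119 = 18.0788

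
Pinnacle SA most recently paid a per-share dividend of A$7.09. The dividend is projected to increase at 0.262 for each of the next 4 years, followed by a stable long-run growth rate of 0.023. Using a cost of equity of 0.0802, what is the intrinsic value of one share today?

A$278.71

Two-stage DDM. Project D₁…D_4 at 0.262, terminal growth 0.023, discount at r = 0.0802.
D_1 = 8.9476
D_2 = 11.2918
D_3 = 14.2503
D_4 = 17.9839
Terminal value at t=4: TV = D_5/(r−g) = 18.3975/(0.0802−0.023) = 321.6350
P₀ = 8.9476/(1+0.0802)^1 + 11.2918/(1+0.0802)^2 + 14.2503/(1+0.0802)^3 + 17.9839/(1+0.0802)^4 + 321.6350/(1+0.0802)^4 = 278.7119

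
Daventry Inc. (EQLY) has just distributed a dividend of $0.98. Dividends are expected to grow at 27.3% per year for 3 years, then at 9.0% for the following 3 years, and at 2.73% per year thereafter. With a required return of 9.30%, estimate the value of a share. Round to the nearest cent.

Three-stage DDM. Project D₁…D_6; terminal Gordon value at t=6 with g = 0.0273; discount at r = 0.093.
D_1 = 1.2475
D_2 = 1.5881
D_3 = 2.0217
D_4 = 2.2036
D_5 = 2.4020
D_6 = 2.6181
TV_6 = 2.6896/(0.093−0.0273) = 40.9376
P₀ = Σ Dₜ/(1+r)ᵗ + TV_6/(1+r)^6 = 32.6490

$32.65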